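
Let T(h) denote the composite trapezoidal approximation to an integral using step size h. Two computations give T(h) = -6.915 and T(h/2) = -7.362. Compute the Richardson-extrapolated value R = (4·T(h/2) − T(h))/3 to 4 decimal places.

R = (4·T(h/2) − T(h)) / 3 = (4·(-7.362) − (-6.915))/3 = (-22.533)/3 = -7.5110.

-7.5110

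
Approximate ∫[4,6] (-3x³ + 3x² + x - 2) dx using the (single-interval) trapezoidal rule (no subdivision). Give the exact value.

-678

T = (b−a)/2 · [f(4) + f(6)] = 1·[(-142) + (-536)] = -678.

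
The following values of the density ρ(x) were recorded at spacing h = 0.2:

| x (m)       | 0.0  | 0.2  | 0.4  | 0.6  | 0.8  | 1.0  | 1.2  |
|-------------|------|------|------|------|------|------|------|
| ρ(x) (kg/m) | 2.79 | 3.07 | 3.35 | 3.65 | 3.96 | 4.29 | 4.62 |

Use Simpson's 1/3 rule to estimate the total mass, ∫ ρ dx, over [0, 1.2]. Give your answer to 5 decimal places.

4.40467

h = 0.2, n = 6.
(h/3)·[y₀ + 4y₁ + 2y₂ + 4y₃ + 2y₄ + 4y₅ + y₆] = 0.066667·(66.07) = 4.40467.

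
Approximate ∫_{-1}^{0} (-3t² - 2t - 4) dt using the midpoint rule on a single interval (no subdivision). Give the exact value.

M = (b−a)·f(-0.5) = 1·(-3.75) = -3.75.

-3.75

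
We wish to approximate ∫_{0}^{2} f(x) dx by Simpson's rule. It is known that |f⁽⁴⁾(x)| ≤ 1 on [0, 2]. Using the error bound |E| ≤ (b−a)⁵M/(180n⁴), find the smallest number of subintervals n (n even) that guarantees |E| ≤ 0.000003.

Need 32/(180n⁴) ≤ 0.000003.
n⁴ ≥ 32/(180·0.000003) = 59259.3 ⇒ n ≥ 15.6023, so the smallest even n is 16. (n must be even for Simpson's rule.)

16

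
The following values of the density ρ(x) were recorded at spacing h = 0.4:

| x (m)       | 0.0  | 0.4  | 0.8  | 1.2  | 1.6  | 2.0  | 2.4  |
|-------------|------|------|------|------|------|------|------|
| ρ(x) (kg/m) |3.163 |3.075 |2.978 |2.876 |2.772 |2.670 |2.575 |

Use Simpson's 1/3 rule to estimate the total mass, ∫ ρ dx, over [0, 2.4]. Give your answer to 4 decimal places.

h = 0.4, n = 6.
(h/3)·[y₀ + 4y₁ + 2y₂ + 4y₃ + 2y₄ + 4y₅ + y₆] = 0.133333·(51.722) = 6.8963.

6.8963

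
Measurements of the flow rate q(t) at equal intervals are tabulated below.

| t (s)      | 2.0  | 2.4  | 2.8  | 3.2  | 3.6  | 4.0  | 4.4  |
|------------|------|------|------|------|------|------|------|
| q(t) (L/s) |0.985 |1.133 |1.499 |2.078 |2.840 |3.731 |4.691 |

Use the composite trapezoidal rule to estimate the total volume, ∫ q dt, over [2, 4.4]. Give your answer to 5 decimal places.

5.64760

h = 0.4, n = 6.
(h/2)·[y₀ + 2y₁ + 2y₂ + 2y₃ + 2y₄ + 2y₅ + y₆] = 0.2·(28.238) = 5.64760.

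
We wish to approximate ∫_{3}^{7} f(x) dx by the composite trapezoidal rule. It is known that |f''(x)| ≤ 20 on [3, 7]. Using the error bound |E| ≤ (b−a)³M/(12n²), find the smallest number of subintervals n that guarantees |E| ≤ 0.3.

Need 1280/(12n²) ≤ 0.3.
n² ≥ 1280/(12·0.3) = 355.556 ⇒ n ≥ 18.8562, so the smallest n is 19.

19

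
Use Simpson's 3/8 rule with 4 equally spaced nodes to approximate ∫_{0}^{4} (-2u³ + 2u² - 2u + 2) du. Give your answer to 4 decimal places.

h = (4 − 0)/3 = 1.333333.
Nodes u₀,…,u₃ = 0, 1.333333, 2.666667, 4.
f(u) = -2u³ + 2u² - 2u + 2: f₀=2, f₁=-1.851852, f₂=-27.037037, f₃=-102.
(3h/8)·[f₀ + 3f₁ + 3f₂ + f₃] = 0.5·(-186.666667) = -93.3333.

-93.3333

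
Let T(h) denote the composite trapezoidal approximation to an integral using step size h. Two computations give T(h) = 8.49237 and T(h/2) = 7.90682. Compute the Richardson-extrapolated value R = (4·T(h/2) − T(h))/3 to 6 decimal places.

7.711637

R = (4·T(h/2) − T(h)) / 3 = (4·7.90682 − 8.49237)/3 = (23.13491)/3 = 7.711637.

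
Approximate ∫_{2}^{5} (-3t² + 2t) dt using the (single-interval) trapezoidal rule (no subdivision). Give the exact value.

-109.5

T = (b−a)/2 · [f(2) + f(5)] = 1.5·[(-8) + (-65)] = -109.5.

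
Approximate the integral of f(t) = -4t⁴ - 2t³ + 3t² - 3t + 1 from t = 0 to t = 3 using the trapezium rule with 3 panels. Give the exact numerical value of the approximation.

-257

h = (3 − 0)/3 = 1.
Nodes t₀,…,t₃ = 0, 1, 2, 3.
f(t) = -4t⁴ - 2t³ + 3t² - 3t + 1: f₀=1, f₁=-5, f₂=-73, f₃=-359.
(h/2)·[f₀ + 2f₁ + 2f₂ + f₃] = 0.5·(-514) = -257.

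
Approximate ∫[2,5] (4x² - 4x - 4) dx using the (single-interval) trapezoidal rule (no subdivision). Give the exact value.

120

T = (b−a)/2 · [f(2) + f(5)] = 1.5·[4 + 76] = 120.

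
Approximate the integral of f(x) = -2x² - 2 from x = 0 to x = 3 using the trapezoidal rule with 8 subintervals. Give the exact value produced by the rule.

h = (3 − 0)/8 = 0.375.
Nodes x₀,…,x₈ = 0, 0.375, 0.75, 1.125, 1.5, 1.875, 2.25, 2.625, 3.
f(x) = -2x² - 2: f₀=-2, f₁=-2.28125, f₂=-3.125, f₃=-4.53125, f₄=-6.5, f₅=-9.03125, f₆=-12.125, f₇=-15.78125, f₈=-20.
(h/2)·[f₀ + 2f₁ + 2f₂ + 2f₃ + 2f₄ + 2f₅ + 2f₆ + 2f₇ + f₈] = 0.1875·(-128.75) = -24.140625.

-24.140625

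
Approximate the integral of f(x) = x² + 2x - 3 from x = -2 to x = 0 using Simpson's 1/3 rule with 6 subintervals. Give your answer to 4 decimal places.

h = (0 − (-2))/6 = 0.333333.
Nodes x₀,…,x₆ = -2, -1.666667, -1.333333, -1, -0.666667, -0.333333, 0.
f(x) = x² + 2x - 3: f₀=-3, f₁=-3.555556, f₂=-3.888889, f₃=-4, f₄=-3.888889, f₅=-3.555556, f₆=-3.
(h/3)·[f₀ + 4f₁ + 2f₂ + 4f₃ + 2f₄ + 4f₅ + f₆] = 0.111111·(-66) = -7.3333.

-7.3333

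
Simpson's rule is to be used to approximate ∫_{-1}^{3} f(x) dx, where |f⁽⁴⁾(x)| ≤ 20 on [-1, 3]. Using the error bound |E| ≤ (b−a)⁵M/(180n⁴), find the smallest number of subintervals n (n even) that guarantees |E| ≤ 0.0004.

Need 20480/(180n⁴) ≤ 0.0004.
n⁴ ≥ 20480/(180·0.0004) = 284444 ⇒ n ≥ 23.0940, so the smallest even n is 24. (n must be even for Simpson's rule.)

24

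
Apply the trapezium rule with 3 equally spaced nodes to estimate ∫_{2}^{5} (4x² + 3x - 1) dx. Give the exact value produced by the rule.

h = (5 − 2)/2 = 1.5.
Nodes x₀,…,x₂ = 2, 3.5, 5.
f(x) = 4x² + 3x - 1: f₀=21, f₁=58.5, f₂=114.
(h/2)·[f₀ + 2f₁ + f₂] = 0.75·(252) = 189.

189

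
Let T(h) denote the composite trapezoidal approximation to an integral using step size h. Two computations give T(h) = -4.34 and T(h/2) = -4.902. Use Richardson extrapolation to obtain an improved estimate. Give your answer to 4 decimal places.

-5.0893

R = (4·T(h/2) − T(h)) / 3 = (4·(-4.902) − (-4.34))/3 = (-15.268)/3 = -5.0893.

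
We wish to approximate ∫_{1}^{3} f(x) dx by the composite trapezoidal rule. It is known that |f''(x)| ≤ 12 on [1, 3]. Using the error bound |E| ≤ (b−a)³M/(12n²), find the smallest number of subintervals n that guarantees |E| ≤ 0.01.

29

Need 96/(12n²) ≤ 0.01.
n² ≥ 96/(12·0.01) = 800 ⇒ n ≥ 28.2843, so the smallest n is 29.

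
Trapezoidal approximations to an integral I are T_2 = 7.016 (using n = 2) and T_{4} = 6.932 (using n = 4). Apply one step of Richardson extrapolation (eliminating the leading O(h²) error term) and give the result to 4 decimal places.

R = (4·T_{4} − T_2) / 3 = (4·6.932 − 7.016)/3 = (20.712)/3 = 6.9040.

6.9040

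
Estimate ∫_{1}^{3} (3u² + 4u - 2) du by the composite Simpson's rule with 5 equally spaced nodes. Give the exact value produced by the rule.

38

h = (3 − 1)/4 = 0.5.
Nodes u₀,…,u₄ = 1, 1.5, 2, 2.5, 3.
f(u) = 3u² + 4u - 2: f₀=5, f₁=10.75, f₂=18, f₃=26.75, f₄=37.
(h/3)·[f₀ + 4f₁ + 2f₂ + 4f₃ + f₄] = 0.166667·(228) = 38.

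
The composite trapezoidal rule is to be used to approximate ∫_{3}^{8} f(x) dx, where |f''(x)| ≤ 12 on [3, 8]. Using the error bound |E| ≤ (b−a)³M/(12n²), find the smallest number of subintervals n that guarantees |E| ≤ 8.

Need 1500/(12n²) ≤ 8.
n² ≥ 1500/(12·8) = 15.625 ⇒ n ≥ 3.9528, so the smallest n is 4.

4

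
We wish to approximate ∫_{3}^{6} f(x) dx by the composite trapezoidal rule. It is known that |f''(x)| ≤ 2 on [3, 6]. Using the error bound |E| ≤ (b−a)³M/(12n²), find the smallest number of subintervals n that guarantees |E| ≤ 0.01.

Need 54/(12n²) ≤ 0.01.
n² ≥ 54/(12·0.01) = 450 ⇒ n ≥ 21.2132, so the smallest n is 22.

22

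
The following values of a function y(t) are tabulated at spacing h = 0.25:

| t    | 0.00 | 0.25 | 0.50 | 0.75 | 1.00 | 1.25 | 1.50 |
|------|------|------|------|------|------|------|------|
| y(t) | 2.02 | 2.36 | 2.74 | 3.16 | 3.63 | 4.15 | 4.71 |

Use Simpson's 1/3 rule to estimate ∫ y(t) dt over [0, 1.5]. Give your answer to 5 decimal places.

4.84583

h = 0.25, n = 6.
(h/3)·[y₀ + 4y₁ + 2y₂ + 4y₃ + 2y₄ + 4y₅ + y₆] = 0.083333·(58.15) = 4.84583.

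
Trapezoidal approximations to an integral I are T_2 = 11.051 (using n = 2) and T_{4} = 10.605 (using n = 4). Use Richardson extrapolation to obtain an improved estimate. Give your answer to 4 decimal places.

R = (4·T_{4} − T_2) / 3 = (4·10.605 − 11.051)/3 = (31.369)/3 = 10.4563.

10.4563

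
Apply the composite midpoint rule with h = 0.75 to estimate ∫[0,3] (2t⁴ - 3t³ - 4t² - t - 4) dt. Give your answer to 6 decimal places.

-18.596191

h = (3 − 0)/4 = 0.75.
Midpoints m₁,…,m₄ = 0.375, 1.125, 1.875, 2.625.
f(m₁)=-5.05615234375, f(m₂)=-11.25537109375, f(m₃)=-14.99365234375, f(m₄)=6.51025390625.
h·[f(m₁) + f(m₂) + f(m₃) + f(m₄)] = 0.75·(-24.794921875) = -18.596191.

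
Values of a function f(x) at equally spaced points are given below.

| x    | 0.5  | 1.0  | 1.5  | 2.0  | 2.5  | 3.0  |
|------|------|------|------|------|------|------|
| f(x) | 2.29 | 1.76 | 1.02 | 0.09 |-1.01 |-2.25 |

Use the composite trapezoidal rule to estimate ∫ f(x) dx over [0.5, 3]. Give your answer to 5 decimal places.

h = 0.5, n = 5.
(h/2)·[y₀ + 2y₁ + 2y₂ + 2y₃ + 2y₄ + y₅] = 0.25·(3.76) = 0.94000.

0.94000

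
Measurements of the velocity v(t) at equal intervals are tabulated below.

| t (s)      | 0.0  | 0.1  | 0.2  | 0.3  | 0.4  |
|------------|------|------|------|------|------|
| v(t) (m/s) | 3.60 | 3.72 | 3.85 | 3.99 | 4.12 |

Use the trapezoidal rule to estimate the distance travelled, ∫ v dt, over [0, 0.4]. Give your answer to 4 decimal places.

h = 0.1, n = 4.
(h/2)·[y₀ + 2y₁ + 2y₂ + 2y₃ + y₄] = 0.05·(30.84) = 1.5420.

1.5420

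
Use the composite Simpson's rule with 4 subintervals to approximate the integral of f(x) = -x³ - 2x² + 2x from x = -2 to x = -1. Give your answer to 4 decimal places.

-3.9167

h = (-1 − (-2))/4 = 0.25.
Nodes x₀,…,x₄ = -2, -1.75, -1.5, -1.25, -1.
f(x) = -x³ - 2x² + 2x: f₀=-4, f₁=-4.265625, f₂=-4.125, f₃=-3.671875, f₄=-3.
(h/3)·[f₀ + 4f₁ + 2f₂ + 4f₃ + f₄] = 0.083333·(-47) = -3.9167.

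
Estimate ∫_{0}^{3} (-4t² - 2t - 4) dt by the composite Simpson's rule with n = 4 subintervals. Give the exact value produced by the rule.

h = (3 − 0)/4 = 0.75.
Nodes t₀,…,t₄ = 0, 0.75, 1.5, 2.25, 3.
f(t) = -4t² - 2t - 4: f₀=-4, f₁=-7.75, f₂=-16, f₃=-28.75, f₄=-46.
(h/3)·[f₀ + 4f₁ + 2f₂ + 4f₃ + f₄] = 0.25·(-228) = -57.

-57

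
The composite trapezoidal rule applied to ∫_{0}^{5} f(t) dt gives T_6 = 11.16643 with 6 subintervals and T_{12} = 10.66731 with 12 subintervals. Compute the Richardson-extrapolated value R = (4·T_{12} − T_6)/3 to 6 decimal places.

10.500937

R = (4·T_{12} − T_6) / 3 = (4·10.66731 − 11.16643)/3 = (31.50281)/3 = 10.500937.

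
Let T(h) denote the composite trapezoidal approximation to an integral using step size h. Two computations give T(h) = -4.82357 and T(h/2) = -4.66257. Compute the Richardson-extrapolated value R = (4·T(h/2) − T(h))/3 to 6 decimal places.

-4.608903

R = (4·T(h/2) − T(h)) / 3 = (4·(-4.66257) − (-4.82357))/3 = (-13.82671)/3 = -4.608903.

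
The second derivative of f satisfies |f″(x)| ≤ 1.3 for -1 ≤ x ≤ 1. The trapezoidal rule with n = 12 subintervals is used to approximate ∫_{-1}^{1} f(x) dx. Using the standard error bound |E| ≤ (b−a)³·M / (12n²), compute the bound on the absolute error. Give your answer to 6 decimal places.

0.006019

|E| ≤ (2)³·1.3 / (12·12²) = 10.4/1728 = 0.006019.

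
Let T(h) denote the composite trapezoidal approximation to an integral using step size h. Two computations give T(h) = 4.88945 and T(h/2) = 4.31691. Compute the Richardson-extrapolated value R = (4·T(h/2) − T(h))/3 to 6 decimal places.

4.126063

R = (4·T(h/2) − T(h)) / 3 = (4·4.31691 − 4.88945)/3 = (12.37819)/3 = 4.126063.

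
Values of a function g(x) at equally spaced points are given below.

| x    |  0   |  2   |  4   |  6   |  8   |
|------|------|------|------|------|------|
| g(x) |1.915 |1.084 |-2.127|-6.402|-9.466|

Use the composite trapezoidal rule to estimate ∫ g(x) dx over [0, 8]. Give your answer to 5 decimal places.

-22.44100

h = 2, n = 4.
(h/2)·[y₀ + 2y₁ + 2y₂ + 2y₃ + y₄] = 1·(-22.441) = -22.44100.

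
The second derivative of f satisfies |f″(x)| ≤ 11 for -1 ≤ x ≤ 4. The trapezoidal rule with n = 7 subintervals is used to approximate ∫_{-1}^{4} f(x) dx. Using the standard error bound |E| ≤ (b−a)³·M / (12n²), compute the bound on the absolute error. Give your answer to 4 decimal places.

|E| ≤ (5)³·11 / (12·7²) = 1375/588 = 2.3384.

2.3384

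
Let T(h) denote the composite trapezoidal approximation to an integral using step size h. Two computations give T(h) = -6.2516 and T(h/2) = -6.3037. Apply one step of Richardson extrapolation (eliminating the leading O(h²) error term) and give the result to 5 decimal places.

-6.32107

R = (4·T(h/2) − T(h)) / 3 = (4·(-6.3037) − (-6.2516))/3 = (-18.9632)/3 = -6.32107.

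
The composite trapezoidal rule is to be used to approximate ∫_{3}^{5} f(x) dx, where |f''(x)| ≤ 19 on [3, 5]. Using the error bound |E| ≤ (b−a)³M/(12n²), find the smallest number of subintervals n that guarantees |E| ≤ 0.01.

Need 152/(12n²) ≤ 0.01.
n² ≥ 152/(12·0.01) = 1266.67 ⇒ n ≥ 35.5903, so the smallest n is 36.

36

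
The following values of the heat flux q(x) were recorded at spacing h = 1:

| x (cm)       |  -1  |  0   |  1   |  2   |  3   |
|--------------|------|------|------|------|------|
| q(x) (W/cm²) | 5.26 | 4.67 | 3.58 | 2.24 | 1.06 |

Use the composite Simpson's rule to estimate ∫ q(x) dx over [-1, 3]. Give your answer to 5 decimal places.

h = 1, n = 4.
(h/3)·[y₀ + 4y₁ + 2y₂ + 4y₃ + y₄] = 0.333333·(41.12) = 13.70667.

13.70667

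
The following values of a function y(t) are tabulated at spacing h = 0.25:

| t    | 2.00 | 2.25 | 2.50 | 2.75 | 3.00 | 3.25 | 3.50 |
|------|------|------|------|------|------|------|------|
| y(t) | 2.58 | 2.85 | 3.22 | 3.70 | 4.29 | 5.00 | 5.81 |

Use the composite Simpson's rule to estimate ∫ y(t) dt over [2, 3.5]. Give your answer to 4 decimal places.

5.8008

h = 0.25, n = 6.
(h/3)·[y₀ + 4y₁ + 2y₂ + 4y₃ + 2y₄ + 4y₅ + y₆] = 0.083333·(69.61) = 5.8008.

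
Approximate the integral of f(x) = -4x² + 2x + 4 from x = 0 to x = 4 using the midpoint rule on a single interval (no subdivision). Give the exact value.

M = (b−a)·f(2) = 4·(-8) = -32.

-32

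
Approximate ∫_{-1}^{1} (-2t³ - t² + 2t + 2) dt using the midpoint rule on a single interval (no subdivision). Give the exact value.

M = (b−a)·f(0) = 2·(2) = 4.

4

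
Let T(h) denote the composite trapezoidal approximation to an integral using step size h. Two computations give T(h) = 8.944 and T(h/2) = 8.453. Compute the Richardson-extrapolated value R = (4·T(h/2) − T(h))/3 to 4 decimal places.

R = (4·T(h/2) − T(h)) / 3 = (4·8.453 − 8.944)/3 = (24.868)/3 = 8.2893.

8.2893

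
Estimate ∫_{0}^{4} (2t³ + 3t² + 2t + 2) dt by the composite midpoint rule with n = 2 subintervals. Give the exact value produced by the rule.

h = (4 − 0)/2 = 2.
Midpoints m₁,…,m₂ = 1, 3.
f(m₁)=9, f(m₂)=89.
h·[f(m₁) + f(m₂)] = 2·(98) = 196.

196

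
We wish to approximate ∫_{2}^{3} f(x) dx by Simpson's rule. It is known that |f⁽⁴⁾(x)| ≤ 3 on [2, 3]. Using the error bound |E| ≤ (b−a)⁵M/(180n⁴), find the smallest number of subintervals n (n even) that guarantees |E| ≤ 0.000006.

Need 3/(180n⁴) ≤ 0.000006.
n⁴ ≥ 3/(180·0.000006) = 2777.78 ⇒ n ≥ 7.2598, so the smallest even n is 8. (n must be even for Simpson's rule.)

8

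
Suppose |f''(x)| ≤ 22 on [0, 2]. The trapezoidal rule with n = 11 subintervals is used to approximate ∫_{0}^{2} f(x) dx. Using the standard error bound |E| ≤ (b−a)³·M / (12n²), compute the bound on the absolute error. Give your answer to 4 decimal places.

0.1212

|E| ≤ (2)³·22 / (12·11²) = 176/1452 = 0.1212.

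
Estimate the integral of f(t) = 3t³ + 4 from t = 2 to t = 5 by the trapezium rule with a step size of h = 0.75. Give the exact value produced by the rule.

477.609375

h = (5 − 2)/4 = 0.75.
Nodes t₀,…,t₄ = 2, 2.75, 3.5, 4.25, 5.
f(t) = 3t³ + 4: f₀=28, f₁=66.390625, f₂=132.625, f₃=234.296875, f₄=379.
(h/2)·[f₀ + 2f₁ + 2f₂ + 2f₃ + f₄] = 0.375·(1273.625) = 477.609375.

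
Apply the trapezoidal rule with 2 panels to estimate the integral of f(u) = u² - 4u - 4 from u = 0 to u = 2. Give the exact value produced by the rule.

h = (2 − 0)/2 = 1.
Nodes u₀,…,u₂ = 0, 1, 2.
f(u) = u² - 4u - 4: f₀=-4, f₁=-7, f₂=-8.
(h/2)·[f₀ + 2f₁ + f₂] = 0.5·(-26) = -13.

-13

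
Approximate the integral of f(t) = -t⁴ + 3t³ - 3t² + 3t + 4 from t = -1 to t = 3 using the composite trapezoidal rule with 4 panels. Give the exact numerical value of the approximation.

h = (3 − (-1))/4 = 1.
Nodes t₀,…,t₄ = -1, 0, 1, 2, 3.
f(t) = -t⁴ + 3t³ - 3t² + 3t + 4: f₀=-6, f₁=4, f₂=6, f₃=6, f₄=-14.
(h/2)·[f₀ + 2f₁ + 2f₂ + 2f₃ + f₄] = 0.5·(12) = 6.

6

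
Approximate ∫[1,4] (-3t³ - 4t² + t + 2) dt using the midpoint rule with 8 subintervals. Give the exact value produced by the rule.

-260.818359375

h = (4 − 1)/8 = 0.375.
Midpoints m₁,…,m₈ = 1.1875, 1.5625, 1.9375, 2.3125, 2.6875, 3.0625, 3.4375, 3.8125.
f(m₁)=-7.476806640625, f(m₂)=-17.647216796875, f(m₃)=-32.897705078125, f(m₄)=-54.177490234375, f(m₅)=-82.435791015625, f(m₆)=-118.621826171875, f(m₇)=-163.684814453125, f(m₈)=-218.573974609375.
h·[f(m₁) + f(m₂) + f(m₃) + f(m₄) + f(m₅) + f(m₆) + f(m₇) + f(m₈)] = 0.375·(-695.515625) = -260.818359375.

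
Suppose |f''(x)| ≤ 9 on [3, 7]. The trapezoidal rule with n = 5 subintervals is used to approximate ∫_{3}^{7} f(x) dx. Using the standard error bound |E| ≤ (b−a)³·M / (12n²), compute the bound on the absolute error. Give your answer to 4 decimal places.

1.9200

|E| ≤ (4)³·9 / (12·5²) = 576/300 = 1.9200.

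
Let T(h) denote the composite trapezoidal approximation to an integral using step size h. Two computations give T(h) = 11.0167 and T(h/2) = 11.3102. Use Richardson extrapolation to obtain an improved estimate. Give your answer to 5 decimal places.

R = (4·T(h/2) − T(h)) / 3 = (4·11.3102 − 11.0167)/3 = (34.2241)/3 = 11.40803.

11.40803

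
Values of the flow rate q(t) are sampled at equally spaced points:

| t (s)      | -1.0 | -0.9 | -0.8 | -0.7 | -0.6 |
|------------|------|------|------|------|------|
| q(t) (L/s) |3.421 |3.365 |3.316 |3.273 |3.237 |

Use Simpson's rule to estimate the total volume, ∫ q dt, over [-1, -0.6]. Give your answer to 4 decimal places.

h = 0.1, n = 4.
(h/3)·[y₀ + 4y₁ + 2y₂ + 4y₃ + y₄] = 0.033333·(39.842) = 1.3281.

1.3281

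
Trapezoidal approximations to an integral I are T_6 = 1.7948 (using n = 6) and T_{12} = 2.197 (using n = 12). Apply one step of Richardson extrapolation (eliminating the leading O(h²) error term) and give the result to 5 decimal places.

R = (4·T_{12} − T_6) / 3 = (4·2.197 − 1.7948)/3 = (6.9932)/3 = 2.33107.

2.33107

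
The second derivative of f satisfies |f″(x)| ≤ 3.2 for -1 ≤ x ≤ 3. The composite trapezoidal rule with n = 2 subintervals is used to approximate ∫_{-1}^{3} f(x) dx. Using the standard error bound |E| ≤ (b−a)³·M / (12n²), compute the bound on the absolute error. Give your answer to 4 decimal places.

|E| ≤ (4)³·3.2 / (12·2²) = 204.8/48 = 4.2667.

4.2667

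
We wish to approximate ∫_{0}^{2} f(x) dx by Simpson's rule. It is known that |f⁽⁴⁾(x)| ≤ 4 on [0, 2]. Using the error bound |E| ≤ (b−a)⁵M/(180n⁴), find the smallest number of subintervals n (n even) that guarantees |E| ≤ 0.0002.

Need 128/(180n⁴) ≤ 0.0002.
n⁴ ≥ 128/(180·0.0002) = 3555.56 ⇒ n ≥ 7.7219, so the smallest even n is 8. (n must be even for Simpson's rule.)

8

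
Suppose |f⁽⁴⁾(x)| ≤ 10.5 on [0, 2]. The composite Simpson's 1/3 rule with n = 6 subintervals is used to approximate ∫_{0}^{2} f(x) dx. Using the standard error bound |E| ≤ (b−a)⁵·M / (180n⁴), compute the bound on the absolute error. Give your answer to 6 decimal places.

0.001440

|E| ≤ (2)⁵·10.5 / (180·6⁴) = 336/233280 = 0.001440.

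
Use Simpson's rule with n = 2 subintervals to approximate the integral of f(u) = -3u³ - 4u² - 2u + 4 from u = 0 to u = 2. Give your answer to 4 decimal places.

-18.6667

h = (2 − 0)/2 = 1.
Nodes u₀,…,u₂ = 0, 1, 2.
f(u) = -3u³ - 4u² - 2u + 4: f₀=4, f₁=-5, f₂=-40.
(h/3)·[f₀ + 4f₁ + f₂] = 0.333333·(-56) = -18.6667.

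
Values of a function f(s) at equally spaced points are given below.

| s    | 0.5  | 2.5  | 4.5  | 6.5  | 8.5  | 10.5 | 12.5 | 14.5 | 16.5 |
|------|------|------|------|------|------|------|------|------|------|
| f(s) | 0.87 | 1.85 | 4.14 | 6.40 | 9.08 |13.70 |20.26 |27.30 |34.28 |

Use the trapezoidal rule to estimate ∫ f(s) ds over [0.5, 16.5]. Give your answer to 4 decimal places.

200.6100

h = 2, n = 8.
(h/2)·[y₀ + 2y₁ + 2y₂ + 2y₃ + 2y₄ + 2y₅ + 2y₆ + 2y₇ + y₈] = 1·(200.61) = 200.6100.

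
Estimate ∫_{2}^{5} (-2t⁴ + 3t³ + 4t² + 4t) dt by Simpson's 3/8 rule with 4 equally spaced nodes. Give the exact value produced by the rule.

-584.25

h = (5 − 2)/3 = 1.
Nodes t₀,…,t₃ = 2, 3, 4, 5.
f(t) = -2t⁴ + 3t³ + 4t² + 4t: f₀=16, f₁=-33, f₂=-240, f₃=-755.
(3h/8)·[f₀ + 3f₁ + 3f₂ + f₃] = 0.375·(-1558) = -584.25.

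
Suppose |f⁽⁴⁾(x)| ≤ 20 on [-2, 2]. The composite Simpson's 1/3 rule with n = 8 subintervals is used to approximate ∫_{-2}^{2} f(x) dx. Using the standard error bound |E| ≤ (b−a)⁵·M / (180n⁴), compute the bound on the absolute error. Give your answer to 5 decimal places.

|E| ≤ (4)⁵·20 / (180·8⁴) = 20480/737280 = 0.02778.

0.02778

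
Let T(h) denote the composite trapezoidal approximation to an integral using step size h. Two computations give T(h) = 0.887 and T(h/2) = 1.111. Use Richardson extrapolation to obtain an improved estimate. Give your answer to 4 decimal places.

R = (4·T(h/2) − T(h)) / 3 = (4·1.111 − 0.887)/3 = (3.557)/3 = 1.1857.

1.1857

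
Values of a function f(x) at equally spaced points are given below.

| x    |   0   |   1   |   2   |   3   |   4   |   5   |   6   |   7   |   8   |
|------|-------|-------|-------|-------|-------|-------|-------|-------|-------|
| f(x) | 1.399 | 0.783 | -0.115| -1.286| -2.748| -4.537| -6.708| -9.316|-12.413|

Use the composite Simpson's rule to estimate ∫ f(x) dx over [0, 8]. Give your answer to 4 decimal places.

-29.1933

h = 1, n = 8.
(h/3)·[y₀ + 4y₁ + 2y₂ + 4y₃ + 2y₄ + 4y₅ + 2y₆ + 4y₇ + y₈] = 0.333333·(-87.580) = -29.1933.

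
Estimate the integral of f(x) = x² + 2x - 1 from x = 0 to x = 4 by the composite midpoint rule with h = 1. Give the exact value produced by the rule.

h = (4 − 0)/4 = 1.
Midpoints m₁,…,m₄ = 0.5, 1.5, 2.5, 3.5.
f(m₁)=0.25, f(m₂)=4.25, f(m₃)=10.25, f(m₄)=18.25.
h·[f(m₁) + f(m₂) + f(m₃) + f(m₄)] = 1·(33) = 33.

33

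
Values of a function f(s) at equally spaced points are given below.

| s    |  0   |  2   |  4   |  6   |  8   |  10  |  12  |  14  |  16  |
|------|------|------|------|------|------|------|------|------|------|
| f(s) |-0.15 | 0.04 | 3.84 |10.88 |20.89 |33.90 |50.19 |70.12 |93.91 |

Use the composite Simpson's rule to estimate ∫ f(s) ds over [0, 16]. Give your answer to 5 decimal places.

h = 2, n = 8.
(h/3)·[y₀ + 4y₁ + 2y₂ + 4y₃ + 2y₄ + 4y₅ + 2y₆ + 4y₇ + y₈] = 0.666667·(703.36) = 468.90667.

468.90667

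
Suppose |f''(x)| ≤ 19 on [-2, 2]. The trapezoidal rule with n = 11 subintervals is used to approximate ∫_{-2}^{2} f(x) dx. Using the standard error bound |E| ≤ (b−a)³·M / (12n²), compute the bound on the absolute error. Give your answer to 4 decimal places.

0.8375

|E| ≤ (4)³·19 / (12·11²) = 1216/1452 = 0.8375.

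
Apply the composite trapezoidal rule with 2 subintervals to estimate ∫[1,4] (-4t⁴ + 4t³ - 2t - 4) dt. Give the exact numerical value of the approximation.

h = (4 − 1)/2 = 1.5.
Nodes t₀,…,t₂ = 1, 2.5, 4.
f(t) = -4t⁴ + 4t³ - 2t - 4: f₀=-6, f₁=-102.75, f₂=-780.
(h/2)·[f₀ + 2f₁ + f₂] = 0.75·(-991.5) = -743.625.

-743.625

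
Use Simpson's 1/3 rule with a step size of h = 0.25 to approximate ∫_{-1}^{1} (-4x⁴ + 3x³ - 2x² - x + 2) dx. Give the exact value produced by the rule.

1.0625

h = (1 − (-1))/8 = 0.25.
Nodes x₀,…,x₈ = -1, -0.75, -0.5, -0.25, 0, 0.25, 0.5, 0.75, 1.
f(x) = -4x⁴ + 3x³ - 2x² - x + 2: f₀=-6, f₁=-0.90625, f₂=1.375, f₃=2.0625, f₄=2, f₅=1.65625, f₆=1.125, f₇=0.125, f₈=-2.
(h/3)·[f₀ + 4f₁ + 2f₂ + 4f₃ + 2f₄ + 4f₅ + 2f₆ + 4f₇ + f₈] = 0.083333·(12.75) = 1.0625.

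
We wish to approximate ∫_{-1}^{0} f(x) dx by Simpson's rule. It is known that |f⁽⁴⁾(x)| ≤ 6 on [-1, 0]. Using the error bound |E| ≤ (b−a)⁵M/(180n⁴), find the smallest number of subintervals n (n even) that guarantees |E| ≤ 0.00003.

6

Need 6/(180n⁴) ≤ 0.00003.
n⁴ ≥ 6/(180·0.00003) = 1111.11 ⇒ n ≥ 5.7735, so the smallest even n is 6. (n must be even for Simpson's rule.)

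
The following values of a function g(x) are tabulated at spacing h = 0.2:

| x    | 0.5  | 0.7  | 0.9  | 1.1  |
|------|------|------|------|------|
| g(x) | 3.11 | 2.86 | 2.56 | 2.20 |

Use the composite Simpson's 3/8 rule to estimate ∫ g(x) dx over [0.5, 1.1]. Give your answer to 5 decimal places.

h = 0.2, n = 3.
(3h/8)·[y₀ + 3y₁ + 3y₂ + y₃] = 0.075·(21.57) = 1.61775.

1.61775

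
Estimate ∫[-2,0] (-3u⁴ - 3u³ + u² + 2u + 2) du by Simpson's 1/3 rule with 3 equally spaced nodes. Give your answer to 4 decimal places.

-5.3333

h = (0 − (-2))/2 = 1.
Nodes u₀,…,u₂ = -2, -1, 0.
f(u) = -3u⁴ - 3u³ + u² + 2u + 2: f₀=-22, f₁=1, f₂=2.
(h/3)·[f₀ + 4f₁ + f₂] = 0.333333·(-16) = -5.3333.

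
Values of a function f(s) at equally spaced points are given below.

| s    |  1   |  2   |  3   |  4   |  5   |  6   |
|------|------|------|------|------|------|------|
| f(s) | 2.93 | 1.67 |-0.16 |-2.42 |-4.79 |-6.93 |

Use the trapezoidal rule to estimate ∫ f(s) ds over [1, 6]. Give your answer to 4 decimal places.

-7.7000

h = 1, n = 5.
(h/2)·[y₀ + 2y₁ + 2y₂ + 2y₃ + 2y₄ + y₅] = 0.5·(-15.40) = -7.7000.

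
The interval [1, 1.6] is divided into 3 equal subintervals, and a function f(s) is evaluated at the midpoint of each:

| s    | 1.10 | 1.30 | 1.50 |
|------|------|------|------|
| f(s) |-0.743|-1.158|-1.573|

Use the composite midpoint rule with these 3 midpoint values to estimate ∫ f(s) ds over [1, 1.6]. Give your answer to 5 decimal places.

-0.69480

h = 0.2, n = 3.
h·[y(m₁) + y(m₂) + y(m₃)] = 0.2·(-3.474) = -0.69480.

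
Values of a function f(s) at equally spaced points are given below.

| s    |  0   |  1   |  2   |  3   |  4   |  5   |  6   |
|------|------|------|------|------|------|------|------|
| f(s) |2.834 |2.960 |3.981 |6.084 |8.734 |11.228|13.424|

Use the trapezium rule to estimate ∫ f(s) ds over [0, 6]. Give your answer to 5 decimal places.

41.11600

h = 1, n = 6.
(h/2)·[y₀ + 2y₁ + 2y₂ + 2y₃ + 2y₄ + 2y₅ + y₆] = 0.5·(82.232) = 41.11600.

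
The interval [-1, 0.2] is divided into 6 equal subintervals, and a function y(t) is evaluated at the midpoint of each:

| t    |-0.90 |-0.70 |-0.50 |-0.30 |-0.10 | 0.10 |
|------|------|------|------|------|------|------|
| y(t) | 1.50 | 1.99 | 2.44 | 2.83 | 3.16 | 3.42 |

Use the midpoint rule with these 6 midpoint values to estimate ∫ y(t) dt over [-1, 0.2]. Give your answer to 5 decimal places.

3.06800

h = 0.2, n = 6.
h·[y(m₁) + y(m₂) + y(m₃) + y(m₄) + y(m₅) + y(m₆)] = 0.2·(15.34) = 3.06800.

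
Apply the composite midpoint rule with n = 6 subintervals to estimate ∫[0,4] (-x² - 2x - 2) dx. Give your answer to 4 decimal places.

h = (4 − 0)/6 = 0.666667.
Midpoints m₁,…,m₆ = 0.333333, 1, 1.666667, 2.333333, 3, 3.666667.
f(m₁)=-2.777778, f(m₂)=-5, f(m₃)=-8.111111, f(m₄)=-12.111111, f(m₅)=-17, f(m₆)=-22.777778.
h·[f(m₁) + f(m₂) + f(m₃) + f(m₄) + f(m₅) + f(m₆)] = 0.666667·(-67.777778) = -45.1852.

-45.1852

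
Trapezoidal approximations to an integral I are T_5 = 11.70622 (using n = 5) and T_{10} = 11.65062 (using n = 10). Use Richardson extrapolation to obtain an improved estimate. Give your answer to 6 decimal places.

R = (4·T_{10} − T_5) / 3 = (4·11.65062 − 11.70622)/3 = (34.89626)/3 = 11.632087.

11.632087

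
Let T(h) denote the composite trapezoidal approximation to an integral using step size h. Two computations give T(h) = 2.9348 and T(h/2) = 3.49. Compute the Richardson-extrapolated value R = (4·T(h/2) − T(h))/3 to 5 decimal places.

3.67507

R = (4·T(h/2) − T(h)) / 3 = (4·3.49 − 2.9348)/3 = (11.0252)/3 = 3.67507.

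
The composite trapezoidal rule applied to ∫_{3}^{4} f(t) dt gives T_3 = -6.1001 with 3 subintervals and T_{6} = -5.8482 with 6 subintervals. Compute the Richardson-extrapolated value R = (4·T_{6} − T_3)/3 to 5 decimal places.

R = (4·T_{6} − T_3) / 3 = (4·(-5.8482) − (-6.1001))/3 = (-17.2927)/3 = -5.76423.

-5.76423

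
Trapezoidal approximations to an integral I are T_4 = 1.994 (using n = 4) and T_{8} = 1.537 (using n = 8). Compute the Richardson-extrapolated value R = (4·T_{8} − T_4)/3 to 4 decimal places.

1.3847

R = (4·T_{8} − T_4) / 3 = (4·1.537 − 1.994)/3 = (4.154)/3 = 1.3847.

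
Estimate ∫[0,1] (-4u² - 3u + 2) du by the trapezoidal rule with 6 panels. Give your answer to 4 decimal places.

h = (1 − 0)/6 = 0.166667.
Nodes u₀,…,u₆ = 0, 0.166667, 0.333333, 0.5, 0.666667, 0.833333, 1.
f(u) = -4u² - 3u + 2: f₀=2, f₁=1.388889, f₂=0.555556, f₃=-0.5, f₄=-1.777778, f₅=-3.277778, f₆=-5.
(h/2)·[f₀ + 2f₁ + 2f₂ + 2f₃ + 2f₄ + 2f₅ + f₆] = 0.083333·(-10.222222) = -0.8519.

-0.8519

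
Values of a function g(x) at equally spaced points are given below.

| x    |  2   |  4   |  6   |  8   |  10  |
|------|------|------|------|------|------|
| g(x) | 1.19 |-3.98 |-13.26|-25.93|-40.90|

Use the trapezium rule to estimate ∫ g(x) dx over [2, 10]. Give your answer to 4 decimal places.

-126.0500

h = 2, n = 4.
(h/2)·[y₀ + 2y₁ + 2y₂ + 2y₃ + y₄] = 1·(-126.05) = -126.0500.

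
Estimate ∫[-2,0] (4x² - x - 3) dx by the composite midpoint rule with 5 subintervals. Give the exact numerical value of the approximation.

h = (0 − (-2))/5 = 0.4.
Midpoints m₁,…,m₅ = -1.8, -1.4, -1, -0.6, -0.2.
f(m₁)=11.76, f(m₂)=6.24, f(m₃)=2, f(m₄)=-0.96, f(m₅)=-2.64.
h·[f(m₁) + f(m₂) + f(m₃) + f(m₄) + f(m₅)] = 0.4·(16.4) = 6.56.

6.56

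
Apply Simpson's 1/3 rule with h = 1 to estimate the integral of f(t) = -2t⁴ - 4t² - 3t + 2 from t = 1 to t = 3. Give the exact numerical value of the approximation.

-140

h = (3 − 1)/2 = 1.
Nodes t₀,…,t₂ = 1, 2, 3.
f(t) = -2t⁴ - 4t² - 3t + 2: f₀=-7, f₁=-52, f₂=-205.
(h/3)·[f₀ + 4f₁ + f₂] = 0.333333·(-420) = -140.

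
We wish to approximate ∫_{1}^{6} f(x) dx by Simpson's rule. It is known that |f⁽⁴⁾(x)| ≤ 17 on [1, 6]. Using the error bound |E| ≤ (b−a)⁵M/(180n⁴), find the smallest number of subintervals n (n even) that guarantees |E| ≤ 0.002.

Need 53125/(180n⁴) ≤ 0.002.
n⁴ ≥ 53125/(180·0.002) = 147569 ⇒ n ≥ 19.5997, so the smallest even n is 20. (n must be even for Simpson's rule.)

20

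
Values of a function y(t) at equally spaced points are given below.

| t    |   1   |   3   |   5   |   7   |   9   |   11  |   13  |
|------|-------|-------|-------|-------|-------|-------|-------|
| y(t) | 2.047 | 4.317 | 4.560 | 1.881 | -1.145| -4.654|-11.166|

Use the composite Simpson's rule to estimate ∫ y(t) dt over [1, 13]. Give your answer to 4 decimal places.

2.5913

h = 2, n = 6.
(h/3)·[y₀ + 4y₁ + 2y₂ + 4y₃ + 2y₄ + 4y₅ + y₆] = 0.666667·(3.887) = 2.5913.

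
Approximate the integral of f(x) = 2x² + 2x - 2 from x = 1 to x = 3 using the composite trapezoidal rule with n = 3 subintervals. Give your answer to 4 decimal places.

h = (3 − 1)/3 = 0.666667.
Nodes x₀,…,x₃ = 1, 1.666667, 2.333333, 3.
f(x) = 2x² + 2x - 2: f₀=2, f₁=6.888889, f₂=13.555556, f₃=22.
(h/2)·[f₀ + 2f₁ + 2f₂ + f₃] = 0.333333·(64.888889) = 21.6296.

21.6296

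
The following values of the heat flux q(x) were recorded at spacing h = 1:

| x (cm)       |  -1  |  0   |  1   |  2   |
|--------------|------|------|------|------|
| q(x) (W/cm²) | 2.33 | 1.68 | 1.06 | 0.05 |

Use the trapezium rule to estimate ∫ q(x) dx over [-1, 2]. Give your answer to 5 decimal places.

3.93000

h = 1, n = 3.
(h/2)·[y₀ + 2y₁ + 2y₂ + y₃] = 0.5·(7.86) = 3.93000.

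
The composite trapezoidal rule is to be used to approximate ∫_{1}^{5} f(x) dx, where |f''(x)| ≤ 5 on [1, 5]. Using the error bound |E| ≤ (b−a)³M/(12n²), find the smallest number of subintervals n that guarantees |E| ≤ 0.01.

Need 320/(12n²) ≤ 0.01.
n² ≥ 320/(12·0.01) = 2666.67 ⇒ n ≥ 51.6398, so the smallest n is 52.

52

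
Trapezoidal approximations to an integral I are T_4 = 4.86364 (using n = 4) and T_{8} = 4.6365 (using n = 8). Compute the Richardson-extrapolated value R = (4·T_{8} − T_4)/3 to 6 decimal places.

R = (4·T_{8} − T_4) / 3 = (4·4.6365 − 4.86364)/3 = (13.68236)/3 = 4.560787.

4.560787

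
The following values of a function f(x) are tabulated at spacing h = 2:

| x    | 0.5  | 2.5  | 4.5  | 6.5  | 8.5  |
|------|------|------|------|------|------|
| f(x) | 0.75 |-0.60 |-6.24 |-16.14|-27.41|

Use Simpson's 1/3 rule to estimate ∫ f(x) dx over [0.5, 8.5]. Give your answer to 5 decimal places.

-70.73333

h = 2, n = 4.
(h/3)·[y₀ + 4y₁ + 2y₂ + 4y₃ + y₄] = 0.666667·(-106.10) = -70.73333.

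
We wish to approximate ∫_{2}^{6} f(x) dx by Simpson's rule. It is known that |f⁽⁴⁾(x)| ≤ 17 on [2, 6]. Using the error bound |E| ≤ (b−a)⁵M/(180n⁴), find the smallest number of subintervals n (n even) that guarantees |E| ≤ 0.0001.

Need 17408/(180n⁴) ≤ 0.0001.
n⁴ ≥ 17408/(180·0.0001) = 967111 ⇒ n ≥ 31.3595, so the smallest even n is 32. (n must be even for Simpson's rule.)

32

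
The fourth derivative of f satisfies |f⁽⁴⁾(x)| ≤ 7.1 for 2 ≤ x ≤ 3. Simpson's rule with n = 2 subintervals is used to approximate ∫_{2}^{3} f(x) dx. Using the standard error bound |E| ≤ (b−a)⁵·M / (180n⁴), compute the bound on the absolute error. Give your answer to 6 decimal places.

|E| ≤ (1)⁵·7.1 / (180·2⁴) = 7.1/2880 = 0.002465.

0.002465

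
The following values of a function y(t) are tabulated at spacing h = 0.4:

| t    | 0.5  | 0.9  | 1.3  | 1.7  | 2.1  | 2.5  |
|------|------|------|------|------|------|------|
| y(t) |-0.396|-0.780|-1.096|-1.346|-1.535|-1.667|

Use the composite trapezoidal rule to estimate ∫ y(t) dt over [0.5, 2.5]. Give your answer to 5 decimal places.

-2.31540

h = 0.4, n = 5.
(h/2)·[y₀ + 2y₁ + 2y₂ + 2y₃ + 2y₄ + y₅] = 0.2·(-11.577) = -2.31540.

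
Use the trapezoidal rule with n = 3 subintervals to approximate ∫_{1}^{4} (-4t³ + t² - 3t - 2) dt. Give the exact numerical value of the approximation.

h = (4 − 1)/3 = 1.
Nodes t₀,…,t₃ = 1, 2, 3, 4.
f(t) = -4t³ + t² - 3t - 2: f₀=-8, f₁=-36, f₂=-110, f₃=-254.
(h/2)·[f₀ + 2f₁ + 2f₂ + f₃] = 0.5·(-554) = -277.

-277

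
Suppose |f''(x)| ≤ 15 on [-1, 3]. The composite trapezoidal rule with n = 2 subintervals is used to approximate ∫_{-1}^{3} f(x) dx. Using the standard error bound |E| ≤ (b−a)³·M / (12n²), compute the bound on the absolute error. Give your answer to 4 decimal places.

|E| ≤ (4)³·15 / (12·2²) = 960/48 = 20.0000.

20.0000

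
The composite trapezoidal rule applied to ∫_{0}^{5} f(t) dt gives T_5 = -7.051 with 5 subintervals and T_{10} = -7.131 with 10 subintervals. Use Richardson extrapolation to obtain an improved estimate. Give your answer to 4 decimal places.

R = (4·T_{10} − T_5) / 3 = (4·(-7.131) − (-7.051))/3 = (-21.473)/3 = -7.1577.

-7.1577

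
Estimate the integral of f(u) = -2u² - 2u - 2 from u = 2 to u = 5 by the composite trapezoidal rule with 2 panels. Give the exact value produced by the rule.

-107.25

h = (5 − 2)/2 = 1.5.
Nodes u₀,…,u₂ = 2, 3.5, 5.
f(u) = -2u² - 2u - 2: f₀=-14, f₁=-33.5, f₂=-62.
(h/2)·[f₀ + 2f₁ + f₂] = 0.75·(-143) = -107.25.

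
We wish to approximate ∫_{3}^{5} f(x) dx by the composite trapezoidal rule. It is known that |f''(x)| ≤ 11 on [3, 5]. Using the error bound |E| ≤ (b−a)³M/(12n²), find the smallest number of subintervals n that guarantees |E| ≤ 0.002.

61

Need 88/(12n²) ≤ 0.002.
n² ≥ 88/(12·0.002) = 3666.67 ⇒ n ≥ 60.5530, so the smallest n is 61.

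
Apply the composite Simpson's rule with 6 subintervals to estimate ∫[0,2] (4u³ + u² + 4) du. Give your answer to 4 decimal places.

26.6667

h = (2 − 0)/6 = 0.333333.
Nodes u₀,…,u₆ = 0, 0.333333, 0.666667, 1, 1.333333, 1.666667, 2.
f(u) = 4u³ + u² + 4: f₀=4, f₁=4.259259, f₂=5.629630, f₃=9, f₄=15.259259, f₅=25.296296, f₆=40.
(h/3)·[f₀ + 4f₁ + 2f₂ + 4f₃ + 2f₄ + 4f₅ + f₆] = 0.111111·(240) = 26.6667.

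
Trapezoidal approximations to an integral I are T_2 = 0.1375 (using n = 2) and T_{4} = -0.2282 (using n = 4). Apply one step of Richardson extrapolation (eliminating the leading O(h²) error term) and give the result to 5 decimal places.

R = (4·T_{4} − T_2) / 3 = (4·(-0.2282) − 0.1375)/3 = (-1.0503)/3 = -0.35010.

-0.35010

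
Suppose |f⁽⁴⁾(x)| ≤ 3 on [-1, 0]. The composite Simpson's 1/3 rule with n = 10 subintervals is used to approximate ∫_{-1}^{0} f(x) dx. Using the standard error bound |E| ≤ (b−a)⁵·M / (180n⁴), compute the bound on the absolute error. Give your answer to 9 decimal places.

0.000001667

|E| ≤ (1)⁵·3 / (180·10⁴) = 3/1800000 = 0.000001667.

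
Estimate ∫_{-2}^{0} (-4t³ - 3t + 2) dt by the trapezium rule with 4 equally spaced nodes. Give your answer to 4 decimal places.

h = (0 − (-2))/3 = 0.666667.
Nodes t₀,…,t₃ = -2, -1.333333, -0.666667, 0.
f(t) = -4t³ - 3t + 2: f₀=40, f₁=15.481481, f₂=5.185185, f₃=2.
(h/2)·[f₀ + 2f₁ + 2f₂ + f₃] = 0.333333·(83.333333) = 27.7778.

27.7778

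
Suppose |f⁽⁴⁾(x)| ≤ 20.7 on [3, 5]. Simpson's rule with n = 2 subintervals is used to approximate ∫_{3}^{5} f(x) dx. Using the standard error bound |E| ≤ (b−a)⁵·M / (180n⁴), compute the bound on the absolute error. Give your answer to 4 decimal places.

|E| ≤ (2)⁵·20.7 / (180·2⁴) = 662.4/2880 = 0.2300.

0.2300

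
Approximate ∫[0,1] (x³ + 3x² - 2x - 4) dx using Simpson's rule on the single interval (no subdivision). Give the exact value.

-3.75

S = (b−a)/6 · [f(0) + 4f(0.5) + f(1)] = 0.166667·[(-4) + 4·(-4.125) + (-2)] = -3.75.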